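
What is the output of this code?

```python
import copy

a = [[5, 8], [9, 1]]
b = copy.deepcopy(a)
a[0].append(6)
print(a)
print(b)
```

Key concept: deep copy is fully independent.
Step by step:
`a = [[5, 8], [9, 1]]` → a = [[5, 8], [9, 1]]
`b = copy.deepcopy(a)` → b = [[5, 8], [9, 1]]
`a[0].append(6)` → a = [[5, 8, 6], [9, 1]]
`print(a)` → prints [[5, 8, 6], [9, 1]]
`print(b)` → prints [[5, 8], [9, 1]]

Answer:
[[5, 8, 6], [9, 1]]
[[5, 8], [9, 1]]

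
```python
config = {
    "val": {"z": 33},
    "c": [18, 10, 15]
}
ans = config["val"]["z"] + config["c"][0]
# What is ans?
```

Trace:
`config = { ...` → config = {'val': {'z': 33}, 'c': [18, 10, 15]}
`ans = config["val"]["z"] + config["c"][0]` → ans = 51
So ans = 51

Answer: 51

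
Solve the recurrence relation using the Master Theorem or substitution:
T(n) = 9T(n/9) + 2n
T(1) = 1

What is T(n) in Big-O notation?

By Master Theorem: a=9, b=9, f(n)=2n. Since log_9(9) = 1 and f(n) = Θ(n^1), Case 2 applies. T(n) = O(n log n).

Answer: O(n log n)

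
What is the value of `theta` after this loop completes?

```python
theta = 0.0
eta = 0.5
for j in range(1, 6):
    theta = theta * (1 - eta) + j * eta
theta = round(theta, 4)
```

Moving average with lr=0.5
`theta` takes the values: 0.0 → 0.5 → 1.25 → 2.125 → 3.0625 → 4.03125 → 4.0312

Answer: 4.0312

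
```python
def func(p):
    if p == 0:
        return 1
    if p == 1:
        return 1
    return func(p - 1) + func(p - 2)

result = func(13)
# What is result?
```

Build up from base cases: func(0)=1, func(1)=1, func(2)=2, func(3)=3, func(4)=5, func(5)=8, func(6)=13, ..., func(13)=377

Answer: 377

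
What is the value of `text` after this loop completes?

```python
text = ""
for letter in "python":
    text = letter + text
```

Reverse 'python'
`text` takes the values: "" → "p" → "yp" → "typ" → "htyp" → "ohtyp" → "nohtyp"

Answer: "nohtyp"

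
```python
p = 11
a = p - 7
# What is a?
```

Trace:
`p = 11` → p = 11
`a = p - 7` → a = 4
So a = 4

Answer: 4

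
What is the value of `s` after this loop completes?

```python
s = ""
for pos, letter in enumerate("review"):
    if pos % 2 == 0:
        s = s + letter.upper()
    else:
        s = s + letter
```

Uppercase even positions in 'review'
`s` takes the values: "" → "R" → "Re" → "ReV" → "ReVi" → "ReViE" → "ReViEw"

Answer: "ReViEw"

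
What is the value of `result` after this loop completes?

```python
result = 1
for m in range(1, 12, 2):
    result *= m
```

Product of 1, 3, 5, ... up to 11
`result` takes the values: 1 → 3 → 15 → 105 → 945 → 10395

Answer: 10395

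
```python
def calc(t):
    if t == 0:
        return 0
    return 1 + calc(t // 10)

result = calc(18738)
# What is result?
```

Count of digits of 18738: 5

Answer: 5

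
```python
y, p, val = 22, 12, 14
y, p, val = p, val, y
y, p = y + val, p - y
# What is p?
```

Trace:
`y, p, val = 22, 12, 14` → y = 22; p = 12; val = 14
`y, p, val = p, val, y` → y = 12; p = 14; val = 22
`y, p = y + val, p - y` → y = 34; p = 2
So p = 2

Answer: 2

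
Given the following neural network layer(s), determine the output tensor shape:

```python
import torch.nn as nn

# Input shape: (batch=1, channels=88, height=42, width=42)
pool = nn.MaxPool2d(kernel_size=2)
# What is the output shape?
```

Input: (1, 88, 42, 42) -> Output: (1, 88, 21, 21)

Answer: (1, 88, 21, 21)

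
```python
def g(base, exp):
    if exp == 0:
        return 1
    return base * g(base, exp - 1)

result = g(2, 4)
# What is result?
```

g(2, 4) = 2 * 2 * 2 * 2 = 16

Answer: 16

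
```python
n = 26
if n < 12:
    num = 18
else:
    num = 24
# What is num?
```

Trace:
`n = 26` → n = 26
`if n < 12: ...` → n < 12 is False, take else branch → num = 24
So num = 24

Answer: 24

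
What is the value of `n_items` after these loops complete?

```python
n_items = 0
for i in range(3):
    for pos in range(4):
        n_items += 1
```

3 * 4 = 12
`n_items` takes the values: 0 → 1 → 2 → 3 → 4 → 5 → 6 → 7 → 8 → 9 → 10 → 11 → 12

Answer: 12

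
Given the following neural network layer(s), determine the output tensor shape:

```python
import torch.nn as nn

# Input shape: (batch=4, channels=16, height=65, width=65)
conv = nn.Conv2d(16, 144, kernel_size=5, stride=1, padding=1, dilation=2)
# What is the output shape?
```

Input: (4, 16, 65, 65) -> Output: (4, 144, 59, 59)

Answer: (4, 144, 59, 59)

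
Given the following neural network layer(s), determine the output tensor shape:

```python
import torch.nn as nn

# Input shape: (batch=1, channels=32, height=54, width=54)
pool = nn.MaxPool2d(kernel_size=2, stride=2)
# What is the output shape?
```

Input: (1, 32, 54, 54) -> Output: (1, 32, 27, 27)

Answer: (1, 32, 27, 27)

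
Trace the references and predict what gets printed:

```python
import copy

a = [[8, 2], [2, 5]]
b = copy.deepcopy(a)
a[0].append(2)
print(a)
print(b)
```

Key concept: deep copy is fully independent.
Step by step:
`a = [[8, 2], [2, 5]]` → a = [[8, 2], [2, 5]]
`b = copy.deepcopy(a)` → b = [[8, 2], [2, 5]]
`a[0].append(2)` → a = [[8, 2, 2], [2, 5]]
`print(a)` → prints [[8, 2, 2], [2, 5]]
`print(b)` → prints [[8, 2], [2, 5]]

Answer:
[[8, 2, 2], [2, 5]]
[[8, 2], [2, 5]]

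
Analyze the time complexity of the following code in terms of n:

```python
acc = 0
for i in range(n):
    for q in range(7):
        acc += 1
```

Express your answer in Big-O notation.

Each loop level contributes: n × 1. Multiplying the contributions gives O(n).

Answer: O(n)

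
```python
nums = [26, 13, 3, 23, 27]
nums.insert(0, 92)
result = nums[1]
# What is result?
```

Trace:
`nums = [26, 13, 3, 23, 27]` → nums = [26, 13, 3, 23, 27]
`nums.insert(0, 92)` → nums = [92, 26, 13, 3, 23, 27]
`result = nums[1]` → result = 26
So result = 26

Answer: 26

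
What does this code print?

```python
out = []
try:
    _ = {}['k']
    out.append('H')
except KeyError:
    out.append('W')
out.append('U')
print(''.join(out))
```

Execution trace: 'W' (except KeyError) → 'U' (after the try/except). Output: WU

Answer: WU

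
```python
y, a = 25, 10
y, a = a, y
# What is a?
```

Trace:
`y, a = 25, 10` → y = 25; a = 10
`y, a = a, y` → y = 10; a = 25
So a = 25

Answer: 25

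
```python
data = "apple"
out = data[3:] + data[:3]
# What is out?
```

Trace:
`data = "apple"` → data = 'apple'
`out = data[3:] + data[:3]` → out = 'leapp'
So out = 'leapp'

Answer: 'leapp'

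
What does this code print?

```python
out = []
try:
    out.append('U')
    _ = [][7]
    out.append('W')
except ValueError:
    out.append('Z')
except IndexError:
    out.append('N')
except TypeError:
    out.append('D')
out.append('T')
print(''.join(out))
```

Execution trace: 'U' (try body) → 'N' (except IndexError) → 'T' (after the try/except). Output: UNT

Answer: UNT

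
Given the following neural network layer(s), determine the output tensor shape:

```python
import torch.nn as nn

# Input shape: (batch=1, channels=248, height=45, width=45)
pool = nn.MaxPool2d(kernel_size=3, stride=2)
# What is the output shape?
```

Input: (1, 248, 45, 45) -> Output: (1, 248, 22, 22)

Answer: (1, 248, 22, 22)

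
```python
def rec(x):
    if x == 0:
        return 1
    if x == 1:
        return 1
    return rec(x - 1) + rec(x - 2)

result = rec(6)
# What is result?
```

Build up from base cases: rec(0)=1, rec(1)=1, rec(2)=2, rec(3)=3, rec(4)=5, rec(5)=8, rec(6)=13

Answer: 13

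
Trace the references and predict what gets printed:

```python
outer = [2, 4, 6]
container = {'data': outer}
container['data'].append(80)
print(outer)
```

Key concept: dict holds reference to list.
Step by step:
`outer = [2, 4, 6]` → outer = [2, 4, 6]
`container = {'data': outer}` → container = {'data': [2, 4, 6]}
`container['data'].append(80)` → outer = [2, 4, 6, 80]; container = {'data': [2, 4, 6, 80]}
`print(outer)` → prints [2, 4, 6, 80]

Answer: [2, 4, 6, 80]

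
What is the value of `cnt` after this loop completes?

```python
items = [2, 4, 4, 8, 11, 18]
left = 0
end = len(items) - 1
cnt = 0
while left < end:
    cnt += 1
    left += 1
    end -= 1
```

Iterations until pointers meet (list length 6)
`cnt` takes the values: 0 → 1 → 2 → 3

Answer: 3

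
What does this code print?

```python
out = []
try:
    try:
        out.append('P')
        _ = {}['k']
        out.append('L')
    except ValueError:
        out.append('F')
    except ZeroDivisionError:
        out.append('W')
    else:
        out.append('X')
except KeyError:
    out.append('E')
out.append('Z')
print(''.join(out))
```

Execution trace: 'P' (try body) → 'E' (outer except KeyError) → 'Z' (after the try/except). Output: PEZ

Answer: PEZ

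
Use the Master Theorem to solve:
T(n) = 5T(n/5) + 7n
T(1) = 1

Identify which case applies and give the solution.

a=5, b=5, f(n)=7n. log_5(5) = 1. Since c=1 = 1, Case 2 applies: T(n) = Θ(n^log_b(a) · log n) = O(n log n).

Answer: O(n log n) - Case 2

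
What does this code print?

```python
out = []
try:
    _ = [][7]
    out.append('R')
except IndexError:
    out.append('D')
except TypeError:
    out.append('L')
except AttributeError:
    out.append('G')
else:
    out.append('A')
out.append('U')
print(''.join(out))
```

Execution trace: 'D' (except IndexError) → 'U' (after the try/except). Output: DU

Answer: DU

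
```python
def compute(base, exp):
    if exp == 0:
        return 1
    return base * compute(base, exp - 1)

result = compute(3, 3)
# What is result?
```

compute(3, 3) = 3 * 3 * 3 = 27

Answer: 27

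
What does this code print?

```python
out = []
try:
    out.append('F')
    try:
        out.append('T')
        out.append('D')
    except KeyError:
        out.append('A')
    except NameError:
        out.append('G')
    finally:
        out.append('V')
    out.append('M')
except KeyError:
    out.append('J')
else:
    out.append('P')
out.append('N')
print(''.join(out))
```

Execution trace: 'F' (try body) → 'T' (inner try body) → 'D' (inner try body, no exception) → 'V' (inner finally) → 'M' (try body, no exception) → 'P' (else) → 'N' (after the try/except). Output: FTDVMPN

Answer: FTDVMPN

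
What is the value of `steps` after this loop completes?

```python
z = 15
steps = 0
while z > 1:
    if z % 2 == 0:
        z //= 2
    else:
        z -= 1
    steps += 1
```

Steps to reduce 15 to 1
`steps` takes the values: 0 → 1 → 2 → 3 → 4 → 5 → 6

Answer: 6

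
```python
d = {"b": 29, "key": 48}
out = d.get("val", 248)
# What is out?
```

Trace:
`d = {"b": 29, "key": 48}` → d = {'b': 29, 'key': 48}
`out = d.get("val", 248)` → out = 248
So out = 248

Answer: 248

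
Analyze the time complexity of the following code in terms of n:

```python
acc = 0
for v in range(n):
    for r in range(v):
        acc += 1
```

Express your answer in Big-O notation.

Each loop level contributes: n × n. Multiplying the contributions gives O(n^2).

Answer: O(n^2)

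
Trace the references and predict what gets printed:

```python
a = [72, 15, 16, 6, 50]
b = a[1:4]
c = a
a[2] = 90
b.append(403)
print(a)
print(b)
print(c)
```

Key concept: slice vs alias.
Step by step:
`a = [72, 15, 16, 6, 50]` → a = [72, 15, 16, 6, 50]
`b = a[1:4]` → b = [15, 16, 6]
`c = a` → c = [72, 15, 16, 6, 50] (same object as a)
`a[2] = 90` → a = [72, 15, 90, 6, 50] (same object as c); c = [72, 15, 90, 6, 50] (same object as a)
`b.append(403)` → b = [15, 16, 6, 403]
`print(a)` → prints [72, 15, 90, 6, 50]
`print(b)` → prints [15, 16, 6, 403]
`print(c)` → prints [72, 15, 90, 6, 50]

Answer:
[72, 15, 90, 6, 50]
[15, 16, 6, 403]
[72, 15, 90, 6, 50]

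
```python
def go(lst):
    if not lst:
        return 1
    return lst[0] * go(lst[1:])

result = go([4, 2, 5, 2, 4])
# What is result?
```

Product over [4, 2, 5, 2, 4] = 4 * 2 * 5 * 2 * 4 = 320

Answer: 320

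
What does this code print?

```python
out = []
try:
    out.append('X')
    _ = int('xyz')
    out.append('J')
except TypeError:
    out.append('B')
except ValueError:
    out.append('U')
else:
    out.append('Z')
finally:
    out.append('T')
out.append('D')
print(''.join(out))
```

Execution trace: 'X' (try body) → 'U' (except ValueError) → 'T' (finally) → 'D' (after the try/except). Output: XUTD

Answer: XUTD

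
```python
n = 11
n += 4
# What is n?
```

Trace:
`n = 11` → n = 11
`n += 4` → n = 15
So n = 15

Answer: 15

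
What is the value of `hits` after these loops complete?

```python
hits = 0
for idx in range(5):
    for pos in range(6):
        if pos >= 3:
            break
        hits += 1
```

Inner breaks at 3, outer runs 5 times
`hits` takes the values: 0 → 1 → 2 → 3 → 4 → 5 → 6 → 7 → 8 → 9 → 10 → 11 → 12 → 13 → 14 → 15

Answer: 15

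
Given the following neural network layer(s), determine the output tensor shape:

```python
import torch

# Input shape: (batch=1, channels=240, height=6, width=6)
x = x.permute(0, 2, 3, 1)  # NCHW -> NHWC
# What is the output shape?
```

Input: (1, 240, 6, 6) -> Output: (1, 6, 6, 240)

Answer: (1, 6, 6, 240)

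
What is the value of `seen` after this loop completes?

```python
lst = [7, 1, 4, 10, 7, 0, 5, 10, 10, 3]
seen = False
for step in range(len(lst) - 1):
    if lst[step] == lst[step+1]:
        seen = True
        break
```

Check consecutive duplicates in [7, 1, 4, 10, 7, 0, 5, 10, 10, 3]
`seen` takes the values: False → True

Answer: True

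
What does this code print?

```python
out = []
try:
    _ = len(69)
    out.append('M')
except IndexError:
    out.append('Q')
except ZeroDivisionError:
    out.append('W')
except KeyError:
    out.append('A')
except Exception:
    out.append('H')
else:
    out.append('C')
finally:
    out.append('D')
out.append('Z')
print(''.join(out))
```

Execution trace: 'H' (except Exception) → 'D' (finally) → 'Z' (after the try/except). Output: HDZ

Answer: HDZ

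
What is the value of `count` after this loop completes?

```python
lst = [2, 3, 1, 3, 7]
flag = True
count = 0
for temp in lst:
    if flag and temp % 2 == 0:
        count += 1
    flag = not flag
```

Count even values at even positions
`count` takes the values: 0 → 1

Answer: 1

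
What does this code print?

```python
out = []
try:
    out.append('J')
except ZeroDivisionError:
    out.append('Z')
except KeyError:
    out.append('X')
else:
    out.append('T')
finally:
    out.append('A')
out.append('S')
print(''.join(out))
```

Execution trace: 'J' (try body, no exception) → 'T' (else) → 'A' (finally) → 'S' (after the try/except). Output: JTAS

Answer: JTAS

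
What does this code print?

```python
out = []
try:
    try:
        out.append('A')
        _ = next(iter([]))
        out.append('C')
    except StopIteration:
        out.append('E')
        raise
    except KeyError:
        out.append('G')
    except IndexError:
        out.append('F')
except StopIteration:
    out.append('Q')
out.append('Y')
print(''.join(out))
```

Execution trace: 'A' (inner try body) → 'E' (inner except StopIteration) → 'Q' (outer except StopIteration) → 'Y' (after the try/except). Output: AEQY

Answer: AEQY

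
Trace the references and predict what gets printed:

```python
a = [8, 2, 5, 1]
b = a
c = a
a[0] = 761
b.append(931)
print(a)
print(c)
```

Key concept: multiple aliases.
Step by step:
`a = [8, 2, 5, 1]` → a = [8, 2, 5, 1]
`b = a` → b = [8, 2, 5, 1] (same object as a)
`c = a` → c = [8, 2, 5, 1] (same object as a, b)
`a[0] = 761` → a = [761, 2, 5, 1] (same object as b, c); b = [761, 2, 5, 1] (same object as a, c); c = [761, 2, 5, 1] (same object as a, b)
`b.append(931)` → a = [761, 2, 5, 1, 931] (same object as b, c); b = [761, 2, 5, 1, 931] (same object as a, c); c = [761, 2, 5, 1, 931] (same object as a, b)
`print(a)` → prints [761, 2, 5, 1, 931]
`print(c)` → prints [761, 2, 5, 1, 931]

Answer:
[761, 2, 5, 1, 931]
[761, 2, 5, 1, 931]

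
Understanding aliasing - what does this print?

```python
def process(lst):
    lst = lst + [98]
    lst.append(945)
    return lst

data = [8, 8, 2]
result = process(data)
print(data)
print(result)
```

Key concept: rebinding parameter vs mutation.
Step by step:
`data = [8, 8, 2]` → data = [8, 8, 2]
`result = process(data)` → result = [8, 8, 2, 98, 945]
`print(data)` → prints [8, 8, 2]
`print(result)` → prints [8, 8, 2, 98, 945]

Answer:
[8, 8, 2]
[8, 8, 2, 98, 945]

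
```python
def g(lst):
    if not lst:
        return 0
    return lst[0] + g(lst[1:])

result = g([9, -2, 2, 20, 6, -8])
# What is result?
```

9 + (-2) + 2 + 20 + 6 + (-8) + 0 = 27

Answer: 27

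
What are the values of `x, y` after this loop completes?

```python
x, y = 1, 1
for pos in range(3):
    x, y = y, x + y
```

Fibonacci: after 3 iterations
`x, y` takes the values: (1, 1) → (1, 2) → (2, 3) → (3, 5)

Answer: 3, 5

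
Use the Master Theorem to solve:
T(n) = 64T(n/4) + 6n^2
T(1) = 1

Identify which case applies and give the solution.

a=64, b=4, f(n)=6n^2. log_4(64) = 3. Since c=2 < 3, Case 1 applies: T(n) = Θ(n^log_b(a)) = O(n^3).

Answer: O(n^3) - Case 1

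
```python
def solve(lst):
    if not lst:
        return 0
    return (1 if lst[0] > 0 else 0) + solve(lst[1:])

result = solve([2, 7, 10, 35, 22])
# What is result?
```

Count of positive elements in [2, 7, 10, 35, 22] = 5

Answer: 5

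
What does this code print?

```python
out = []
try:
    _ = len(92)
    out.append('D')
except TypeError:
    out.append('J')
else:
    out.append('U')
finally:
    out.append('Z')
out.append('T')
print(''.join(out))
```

Execution trace: 'J' (except TypeError) → 'Z' (finally) → 'T' (after the try/except). Output: JZT

Answer: JZT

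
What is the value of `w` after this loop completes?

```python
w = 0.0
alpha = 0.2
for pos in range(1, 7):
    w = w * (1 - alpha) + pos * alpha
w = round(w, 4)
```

Moving average with lr=0.2
`w` takes the values: 0.0 → 0.2 → 0.56 → 1.048 → 1.6384 → 2.31072 → 3.048576 → 3.0486

Answer: 3.0486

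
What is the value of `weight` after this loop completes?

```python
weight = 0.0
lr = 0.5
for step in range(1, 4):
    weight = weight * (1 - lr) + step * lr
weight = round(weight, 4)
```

Moving average with lr=0.5
`weight` takes the values: 0.0 → 0.5 → 1.25 → 2.125

Answer: 2.125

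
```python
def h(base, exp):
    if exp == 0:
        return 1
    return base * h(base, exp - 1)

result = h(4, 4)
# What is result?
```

h(4, 4) = 4 * 4 * 4 * 4 = 256

Answer: 256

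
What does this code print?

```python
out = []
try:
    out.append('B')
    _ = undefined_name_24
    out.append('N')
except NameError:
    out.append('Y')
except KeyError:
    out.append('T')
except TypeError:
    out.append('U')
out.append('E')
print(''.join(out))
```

Execution trace: 'B' (try body) → 'Y' (except NameError) → 'E' (after the try/except). Output: BYE

Answer: BYE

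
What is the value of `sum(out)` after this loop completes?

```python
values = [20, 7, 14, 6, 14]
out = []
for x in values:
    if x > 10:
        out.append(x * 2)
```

Sum of doubled values > 10
`out` takes the values: [] → [40] → [40, 28] → [40, 28, 28]
So `sum(out)` = 96

Answer: 96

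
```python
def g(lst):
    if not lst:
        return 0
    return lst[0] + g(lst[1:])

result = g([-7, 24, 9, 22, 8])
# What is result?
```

(-7) + 24 + 9 + 22 + 8 + 0 = 56

Answer: 56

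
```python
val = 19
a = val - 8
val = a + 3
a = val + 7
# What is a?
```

Trace:
`val = 19` → val = 19
`a = val - 8` → a = 11
`val = a + 3` → val = 14
`a = val + 7` → a = 21
So a = 21

Answer: 21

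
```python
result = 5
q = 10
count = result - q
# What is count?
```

Trace:
`result = 5` → result = 5
`q = 10` → q = 10
`count = result - q` → count = -5
So count = -5

Answer: -5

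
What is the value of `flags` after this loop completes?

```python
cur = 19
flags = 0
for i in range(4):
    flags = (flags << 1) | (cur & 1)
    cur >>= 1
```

Reverse lowest 4 bits of 19
`flags` takes the values: 0 → 1 → 3 → 6 → 12

Answer: 12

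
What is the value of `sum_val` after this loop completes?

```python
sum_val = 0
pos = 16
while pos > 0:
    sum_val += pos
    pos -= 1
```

Sum 16 down to 1
`sum_val` takes the values: 0 → 16 → 31 → 45 → 58 → 70 → 81 → 91 → 100 → 108 → 115 → 121 → 126 → 130 → 133 → 135 → 136

Answer: 136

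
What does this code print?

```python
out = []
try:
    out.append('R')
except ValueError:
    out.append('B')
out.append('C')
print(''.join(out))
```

Execution trace: 'R' (try body, no exception) → 'C' (after the try/except). Output: RC

Answer: RC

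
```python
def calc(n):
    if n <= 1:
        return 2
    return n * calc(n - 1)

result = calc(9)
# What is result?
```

calc(9) = 9 * 8 * 7 * 6 * 5 * 4 * 3 * 2 * 2 = 725760

Answer: 725760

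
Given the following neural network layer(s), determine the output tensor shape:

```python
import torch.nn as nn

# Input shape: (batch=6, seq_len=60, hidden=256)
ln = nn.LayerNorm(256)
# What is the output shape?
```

Input: (6, 60, 256) -> Output: (6, 60, 256)

Answer: (6, 60, 256)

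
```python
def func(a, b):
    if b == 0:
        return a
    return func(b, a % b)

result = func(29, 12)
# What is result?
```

func(29, 12) -> func(12, 5) -> func(5, 2) -> func(2, 1) -> func(1, 0) -> 1

Answer: 1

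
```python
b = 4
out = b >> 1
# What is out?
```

Trace:
`b = 4` → b = 4
`out = b >> 1` → out = 2
So out = 2

Answer: 2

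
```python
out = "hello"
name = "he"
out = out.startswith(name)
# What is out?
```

Trace:
`out = "hello"` → out = 'hello'
`name = "he"` → name = 'he'
`out = out.startswith(name)` → out = True
So out = True

Answer: True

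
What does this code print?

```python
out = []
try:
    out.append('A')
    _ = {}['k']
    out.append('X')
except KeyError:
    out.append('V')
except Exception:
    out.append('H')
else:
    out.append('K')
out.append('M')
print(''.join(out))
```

Execution trace: 'A' (try body) → 'V' (except KeyError) → 'M' (after the try/except). Output: AVM

Answer: AVM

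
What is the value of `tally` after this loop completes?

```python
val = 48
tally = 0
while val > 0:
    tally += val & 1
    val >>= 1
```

Count set bits in 48 (binary: 0b110000)
`tally` takes the values: 0 → 1 → 2

Answer: 2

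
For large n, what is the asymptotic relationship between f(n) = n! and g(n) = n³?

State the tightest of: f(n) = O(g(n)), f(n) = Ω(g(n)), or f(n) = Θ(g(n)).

n! vs n³: f(n) = Ω(g(n)) but not O(g(n)) — n! grows strictly faster than n³.

Answer: f(n) = Ω(g(n)) but not O(g(n)) — n! grows strictly faster than n³.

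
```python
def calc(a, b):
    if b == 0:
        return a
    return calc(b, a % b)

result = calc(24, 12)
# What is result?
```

calc(24, 12) -> calc(12, 0) -> 12

Answer: 12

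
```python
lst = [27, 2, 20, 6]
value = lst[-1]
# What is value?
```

Trace:
`lst = [27, 2, 20, 6]` → lst = [27, 2, 20, 6]
`value = lst[-1]` → value = 6
So value = 6

Answer: 6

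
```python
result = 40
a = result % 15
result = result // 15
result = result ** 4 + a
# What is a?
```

Trace:
`result = 40` → result = 40
`a = result % 15` → a = 10
`result = result // 15` → result = 2
`result = result ** 4 + a` → result = 26
So a = 10

Answer: 10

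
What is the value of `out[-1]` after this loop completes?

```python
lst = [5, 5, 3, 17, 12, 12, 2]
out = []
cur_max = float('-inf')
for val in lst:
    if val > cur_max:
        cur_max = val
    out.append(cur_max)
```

Running max ends at 17
`out` takes the values: [] → [5] → [5, 5] → [5, 5, 5] → [5, 5, 5, 17] → [5, 5, 5, 17, 17] → [5, 5, 5, 17, 17, 17] → [5, 5, 5, 17, 17, 17, 17]
So `out[-1]` = 17

Answer: 17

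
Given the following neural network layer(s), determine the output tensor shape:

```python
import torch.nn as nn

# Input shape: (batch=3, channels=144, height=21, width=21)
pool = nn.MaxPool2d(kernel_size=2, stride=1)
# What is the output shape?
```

Input: (3, 144, 21, 21) -> Output: (3, 144, 20, 20)

Answer: (3, 144, 20, 20)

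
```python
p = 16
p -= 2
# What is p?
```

Trace:
`p = 16` → p = 16
`p -= 2` → p = 14
So p = 14

Answer: 14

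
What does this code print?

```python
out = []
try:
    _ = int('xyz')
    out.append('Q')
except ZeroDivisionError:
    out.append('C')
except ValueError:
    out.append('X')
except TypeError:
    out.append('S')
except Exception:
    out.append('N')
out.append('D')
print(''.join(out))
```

Execution trace: 'X' (except ValueError) → 'D' (after the try/except). Output: XD

Answer: XD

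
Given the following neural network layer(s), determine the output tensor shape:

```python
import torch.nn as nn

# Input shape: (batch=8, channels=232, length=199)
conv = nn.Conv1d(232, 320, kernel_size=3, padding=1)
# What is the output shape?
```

Input: (8, 232, 199) -> Output: (8, 320, 199)

Answer: (8, 320, 199)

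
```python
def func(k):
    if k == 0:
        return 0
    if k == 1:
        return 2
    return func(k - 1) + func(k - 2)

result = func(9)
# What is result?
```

Build up from base cases: func(0)=0, func(1)=2, func(2)=2, func(3)=4, func(4)=6, func(5)=10, func(6)=16, ..., func(9)=68

Answer: 68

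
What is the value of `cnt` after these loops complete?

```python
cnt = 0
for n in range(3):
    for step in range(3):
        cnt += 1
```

3 * 3 = 9
`cnt` takes the values: 0 → 1 → 2 → 3 → 4 → 5 → 6 → 7 → 8 → 9

Answer: 9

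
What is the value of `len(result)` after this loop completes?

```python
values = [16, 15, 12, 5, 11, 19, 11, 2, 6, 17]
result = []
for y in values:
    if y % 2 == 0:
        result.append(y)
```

Count even numbers in [16, 15, 12, 5, 11, 19, 11, 2, 6, 17]
`result` takes the values: [] → [16] → [16, 12] → [16, 12, 2] → [16, 12, 2, 6]
So `len(result)` = 4

Answer: 4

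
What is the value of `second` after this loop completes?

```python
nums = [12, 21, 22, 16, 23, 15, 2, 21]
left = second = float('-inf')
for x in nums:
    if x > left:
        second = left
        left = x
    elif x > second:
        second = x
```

Second largest (with repeats) in [12, 21, 22, 16, 23, 15, 2, 21]
`second` takes the values: -inf → 12 → 21 → 22

Answer: 22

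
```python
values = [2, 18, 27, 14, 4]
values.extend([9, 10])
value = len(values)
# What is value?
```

Trace:
`values = [2, 18, 27, 14, 4]` → values = [2, 18, 27, 14, 4]
`values.extend([9, 10])` → values = [2, 18, 27, 14, 4, 9, 10]
`value = len(values)` → value = 7
So value = 7

Answer: 7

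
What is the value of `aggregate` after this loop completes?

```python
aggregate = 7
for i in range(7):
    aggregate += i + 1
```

Start at 7, add 1 to 7 = 35
`aggregate` takes the values: 7 → 8 → 10 → 13 → 17 → 22 → 28 → 35

Answer: 35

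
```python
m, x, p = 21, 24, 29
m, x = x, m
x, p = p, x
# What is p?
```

Trace:
`m, x, p = 21, 24, 29` → m = 21; x = 24; p = 29
`m, x = x, m` → m = 24; x = 21
`x, p = p, x` → x = 29; p = 21
So p = 21

Answer: 21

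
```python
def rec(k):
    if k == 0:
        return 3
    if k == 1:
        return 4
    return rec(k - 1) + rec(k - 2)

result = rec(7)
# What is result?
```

Build up from base cases: rec(0)=3, rec(1)=4, rec(2)=7, rec(3)=11, rec(4)=18, rec(5)=29, rec(6)=47, ..., rec(7)=76

Answer: 76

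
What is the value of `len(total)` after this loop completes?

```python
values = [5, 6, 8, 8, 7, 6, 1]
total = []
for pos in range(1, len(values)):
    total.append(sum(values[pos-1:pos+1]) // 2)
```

Number of 2-element averages
`total` takes the values: [] → [5] → [5, 7] → [5, 7, 8] → [5, 7, 8, 7] → [5, 7, 8, 7, 6] → [5, 7, 8, 7, 6, 3]
So `len(total)` = 6

Answer: 6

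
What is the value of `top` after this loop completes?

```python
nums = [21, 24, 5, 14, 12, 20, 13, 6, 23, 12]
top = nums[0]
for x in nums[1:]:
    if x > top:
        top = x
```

Maximum of [21, 24, 5, 14, 12, 20, 13, 6, 23, 12]
`top` takes the values: 21 → 24

Answer: 24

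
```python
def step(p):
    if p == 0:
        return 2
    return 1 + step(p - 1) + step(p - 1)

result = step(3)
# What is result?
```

step(p) = 1 + 2·step(p-1), step(0)=2. Closed form: (2+1)·2^3 - 1 = 23.

Answer: 23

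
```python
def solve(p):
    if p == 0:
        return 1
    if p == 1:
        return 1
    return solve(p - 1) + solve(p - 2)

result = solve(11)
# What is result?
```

Build up from base cases: solve(0)=1, solve(1)=1, solve(2)=2, solve(3)=3, solve(4)=5, solve(5)=8, solve(6)=13, ..., solve(11)=144

Answer: 144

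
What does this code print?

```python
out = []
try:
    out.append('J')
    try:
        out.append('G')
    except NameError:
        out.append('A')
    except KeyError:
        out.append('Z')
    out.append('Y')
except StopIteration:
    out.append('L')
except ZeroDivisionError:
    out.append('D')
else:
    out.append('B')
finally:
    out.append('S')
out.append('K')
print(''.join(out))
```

Execution trace: 'J' (try body) → 'G' (inner try body, no exception) → 'Y' (try body, no exception) → 'B' (else) → 'S' (finally) → 'K' (after the try/except). Output: JGYBSK

Answer: JGYBSK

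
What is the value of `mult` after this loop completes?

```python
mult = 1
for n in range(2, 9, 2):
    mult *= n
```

Product of even numbers 2 to 8
`mult` takes the values: 1 → 2 → 8 → 48 → 384

Answer: 384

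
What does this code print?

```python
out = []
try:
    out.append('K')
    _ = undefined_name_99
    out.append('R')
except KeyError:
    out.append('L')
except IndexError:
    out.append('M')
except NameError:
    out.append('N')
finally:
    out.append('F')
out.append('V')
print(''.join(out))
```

Execution trace: 'K' (try body) → 'N' (except NameError) → 'F' (finally) → 'V' (after the try/except). Output: KNFV

Answer: KNFV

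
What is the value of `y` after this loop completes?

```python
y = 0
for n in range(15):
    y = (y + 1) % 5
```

Increment mod 5, 15 times = 0
`y` takes the values: 0 → 1 → 2 → 3 → 4 → 0 → 1 → 2 → 3 → 4 → 0 → 1 → 2 → 3 → 4 → 0

Answer: 0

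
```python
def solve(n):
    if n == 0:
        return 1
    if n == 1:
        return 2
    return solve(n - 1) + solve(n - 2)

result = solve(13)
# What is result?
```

Build up from base cases: solve(0)=1, solve(1)=2, solve(2)=3, solve(3)=5, solve(4)=8, solve(5)=13, solve(6)=21, ..., solve(13)=610

Answer: 610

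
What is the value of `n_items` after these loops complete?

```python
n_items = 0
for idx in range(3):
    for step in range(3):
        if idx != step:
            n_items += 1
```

3² - 3 (exclude diagonal)
`n_items` takes the values: 0 → 1 → 2 → 3 → 4 → 5 → 6

Answer: 6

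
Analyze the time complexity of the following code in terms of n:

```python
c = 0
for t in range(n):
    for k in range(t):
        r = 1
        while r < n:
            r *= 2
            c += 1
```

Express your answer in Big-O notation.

Each loop level contributes: n × n × log n. Multiplying the contributions gives O(n^2 log n).

Answer: O(n^2 log n)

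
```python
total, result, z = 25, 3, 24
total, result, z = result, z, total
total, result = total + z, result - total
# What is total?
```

Trace:
`total, result, z = 25, 3, 24` → total = 25; result = 3; z = 24
`total, result, z = result, z, total` → total = 3; result = 24; z = 25
`total, result = total + z, result - total` → total = 28; result = 21
So total = 28

Answer: 28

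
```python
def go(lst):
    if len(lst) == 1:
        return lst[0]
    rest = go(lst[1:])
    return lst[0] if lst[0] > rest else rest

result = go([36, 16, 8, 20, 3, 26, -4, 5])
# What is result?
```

Recursive max over [36, 16, 8, 20, 3, 26, -4, 5] = 36

Answer: 36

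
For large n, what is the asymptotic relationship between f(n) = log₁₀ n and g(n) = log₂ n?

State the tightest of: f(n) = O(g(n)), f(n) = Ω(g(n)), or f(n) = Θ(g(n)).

log₁₀ n vs log₂ n: f(n) = Θ(g(n)) — they are asymptotically equivalent (log bases differ by a constant factor).

Answer: f(n) = Θ(g(n)) — they are asymptotically equivalent (log bases differ by a constant factor).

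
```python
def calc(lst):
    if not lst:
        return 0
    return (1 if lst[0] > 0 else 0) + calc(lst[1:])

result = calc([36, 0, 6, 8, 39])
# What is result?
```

Count of positive elements in [36, 0, 6, 8, 39] = 4

Answer: 4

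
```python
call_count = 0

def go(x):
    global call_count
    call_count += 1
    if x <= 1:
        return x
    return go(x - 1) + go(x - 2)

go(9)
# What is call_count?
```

Calls(x) = 1 + Calls(x-1) + Calls(x-2); Calls(0)=Calls(1)=1. For x=9 this gives 109.

Answer: 109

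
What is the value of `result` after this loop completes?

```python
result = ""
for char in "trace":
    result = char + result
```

Reverse 'trace'
`result` takes the values: "" → "t" → "rt" → "art" → "cart" → "ecart"

Answer: "ecart"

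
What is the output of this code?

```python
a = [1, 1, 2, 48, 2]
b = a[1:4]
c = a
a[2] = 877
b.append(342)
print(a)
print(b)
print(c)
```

Key concept: slice vs alias.
Step by step:
`a = [1, 1, 2, 48, 2]` → a = [1, 1, 2, 48, 2]
`b = a[1:4]` → b = [1, 2, 48]
`c = a` → c = [1, 1, 2, 48, 2] (same object as a)
`a[2] = 877` → a = [1, 1, 877, 48, 2] (same object as c); c = [1, 1, 877, 48, 2] (same object as a)
`b.append(342)` → b = [1, 2, 48, 342]
`print(a)` → prints [1, 1, 877, 48, 2]
`print(b)` → prints [1, 2, 48, 342]
`print(c)` → prints [1, 1, 877, 48, 2]

Answer:
[1, 1, 877, 48, 2]
[1, 2, 48, 342]
[1, 1, 877, 48, 2]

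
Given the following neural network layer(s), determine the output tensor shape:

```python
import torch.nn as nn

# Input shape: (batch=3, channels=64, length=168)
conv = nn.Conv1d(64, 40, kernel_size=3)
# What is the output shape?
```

Input: (3, 64, 168) -> Output: (3, 40, 166)

Answer: (3, 40, 166)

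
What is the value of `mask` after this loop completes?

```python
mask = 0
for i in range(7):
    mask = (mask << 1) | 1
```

Build 7 consecutive 1-bits: 0b1111111
`mask` takes the values: 0 → 1 → 3 → 7 → 15 → 31 → 63 → 127

Answer: 127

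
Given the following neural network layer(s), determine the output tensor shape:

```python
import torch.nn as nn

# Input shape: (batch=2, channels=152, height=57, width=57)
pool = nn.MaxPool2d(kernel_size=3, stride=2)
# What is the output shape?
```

Input: (2, 152, 57, 57) -> Output: (2, 152, 28, 28)

Answer: (2, 152, 28, 28)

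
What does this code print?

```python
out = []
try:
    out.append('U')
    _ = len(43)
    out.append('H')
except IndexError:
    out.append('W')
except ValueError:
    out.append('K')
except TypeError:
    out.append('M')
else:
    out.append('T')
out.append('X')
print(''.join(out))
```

Execution trace: 'U' (try body) → 'M' (except TypeError) → 'X' (after the try/except). Output: UMX

Answer: UMX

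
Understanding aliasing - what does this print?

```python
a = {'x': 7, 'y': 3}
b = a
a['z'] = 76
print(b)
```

Key concept: dict aliasing.
Step by step:
`a = {'x': 7, 'y': 3}` → a = {'x': 7, 'y': 3}
`b = a` → b = {'x': 7, 'y': 3} (same object as a)
`a['z'] = 76` → a = {'x': 7, 'y': 3, 'z': 76} (same object as b); b = {'x': 7, 'y': 3, 'z': 76} (same object as a)
`print(b)` → prints {'x': 7, 'y': 3, 'z': 76}

Answer: {'x': 7, 'y': 3, 'z': 76}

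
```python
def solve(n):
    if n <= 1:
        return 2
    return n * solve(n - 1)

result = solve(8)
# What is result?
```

solve(8) = 8 * 7 * 6 * 5 * 4 * 3 * 2 * 2 = 80640

Answer: 80640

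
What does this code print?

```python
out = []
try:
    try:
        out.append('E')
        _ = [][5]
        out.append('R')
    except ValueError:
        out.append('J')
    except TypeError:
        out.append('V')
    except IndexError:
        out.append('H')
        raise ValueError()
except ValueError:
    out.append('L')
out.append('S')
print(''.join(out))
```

Execution trace: 'E' (inner try body) → 'H' (inner except IndexError) → 'L' (outer except ValueError) → 'S' (after the try/except). Output: EHLS

Answer: EHLS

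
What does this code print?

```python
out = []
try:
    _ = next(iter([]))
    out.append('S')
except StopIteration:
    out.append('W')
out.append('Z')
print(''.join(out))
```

Execution trace: 'W' (except StopIteration) → 'Z' (after the try/except). Output: WZ

Answer: WZ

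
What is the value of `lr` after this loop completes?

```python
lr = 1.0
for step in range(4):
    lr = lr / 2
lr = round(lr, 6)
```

Halving LR 4 times: 1 / 2^4
`lr` takes the values: 1.0 → 0.5 → 0.25 → 0.125 → 0.0625

Answer: 0.0625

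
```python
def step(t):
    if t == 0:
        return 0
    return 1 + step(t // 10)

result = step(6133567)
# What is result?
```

Count of digits of 6133567: 7

Answer: 7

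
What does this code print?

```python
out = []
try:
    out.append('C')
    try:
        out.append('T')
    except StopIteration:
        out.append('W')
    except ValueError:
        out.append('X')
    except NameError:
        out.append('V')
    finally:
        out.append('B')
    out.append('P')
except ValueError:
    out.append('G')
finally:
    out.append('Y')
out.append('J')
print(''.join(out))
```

Execution trace: 'C' (try body) → 'T' (inner try body, no exception) → 'B' (inner finally) → 'P' (try body, no exception) → 'Y' (finally) → 'J' (after the try/except). Output: CTBPYJ

Answer: CTBPYJ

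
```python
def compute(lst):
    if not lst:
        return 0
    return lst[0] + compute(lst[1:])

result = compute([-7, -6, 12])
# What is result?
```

(-7) + (-6) + 12 + 0 = -1

Answer: -1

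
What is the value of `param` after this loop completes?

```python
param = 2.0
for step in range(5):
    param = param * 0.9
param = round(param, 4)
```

Exponential decay: 2.0 * 0.9^5
`param` takes the values: 2.0 → 1.8 → 1.62 → 1.458 → 1.3122 → 1.18098 → 1.181

Answer: 1.181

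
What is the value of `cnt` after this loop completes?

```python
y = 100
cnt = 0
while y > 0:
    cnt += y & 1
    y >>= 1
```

Count set bits in 100 (binary: 0b1100100)
`cnt` takes the values: 0 → 1 → 2 → 3

Answer: 3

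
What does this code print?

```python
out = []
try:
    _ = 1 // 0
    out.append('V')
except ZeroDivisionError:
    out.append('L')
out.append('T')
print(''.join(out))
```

Execution trace: 'L' (except ZeroDivisionError) → 'T' (after the try/except). Output: LT

Answer: LT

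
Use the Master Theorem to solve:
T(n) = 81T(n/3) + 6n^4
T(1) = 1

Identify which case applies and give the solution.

a=81, b=3, f(n)=6n^4. log_3(81) = 4. Since c=4 = 4, Case 2 applies: T(n) = Θ(n^log_b(a) · log n) = O(n^4 log n).

Answer: O(n^4 log n) - Case 2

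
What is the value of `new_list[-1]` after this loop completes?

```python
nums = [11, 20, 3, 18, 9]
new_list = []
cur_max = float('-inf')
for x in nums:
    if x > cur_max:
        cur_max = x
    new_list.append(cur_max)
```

Running max ends at 20
`new_list` takes the values: [] → [11] → [11, 20] → [11, 20, 20] → [11, 20, 20, 20] → [11, 20, 20, 20, 20]
So `new_list[-1]` = 20

Answer: 20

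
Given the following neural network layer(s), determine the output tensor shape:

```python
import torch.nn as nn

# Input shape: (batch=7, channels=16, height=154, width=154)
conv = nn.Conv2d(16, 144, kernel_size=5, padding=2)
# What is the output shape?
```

Input: (7, 16, 154, 154) -> Output: (7, 144, 154, 154)

Answer: (7, 144, 154, 154)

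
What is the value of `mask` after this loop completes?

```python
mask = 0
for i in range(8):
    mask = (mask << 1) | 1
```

Build 8 consecutive 1-bits: 0b11111111
`mask` takes the values: 0 → 1 → 3 → 7 → 15 → 31 → 63 → 127 → 255

Answer: 255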